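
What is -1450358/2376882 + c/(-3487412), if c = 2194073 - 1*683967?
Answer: -2161834915747/2072291702346 ≈ -1.0432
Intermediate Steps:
c = 1510106 (c = 2194073 - 683967 = 1510106)
-1450358/2376882 + c/(-3487412) = -1450358/2376882 + 1510106/(-3487412) = -1450358*1/2376882 + 1510106*(-1/3487412) = -725179/1188441 - 755053/1743706 = -2161834915747/2072291702346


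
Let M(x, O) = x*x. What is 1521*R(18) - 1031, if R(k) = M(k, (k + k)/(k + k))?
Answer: 491773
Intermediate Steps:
M(x, O) = x²
R(k) = k²
1521*R(18) - 1031 = 1521*18² - 1031 = 1521*324 - 1031 = 492804 - 1031 = 491773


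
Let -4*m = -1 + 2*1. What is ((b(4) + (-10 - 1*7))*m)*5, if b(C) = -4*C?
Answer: 165/4 ≈ 41.250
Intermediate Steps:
m = -¼ (m = -(-1 + 2*1)/4 = -(-1 + 2)/4 = -¼*1 = -¼ ≈ -0.25000)
((b(4) + (-10 - 1*7))*m)*5 = ((-4*4 + (-10 - 1*7))*(-¼))*5 = ((-16 + (-10 - 7))*(-¼))*5 = ((-16 - 17)*(-¼))*5 = -33*(-¼)*5 = (33/4)*5 = 165/4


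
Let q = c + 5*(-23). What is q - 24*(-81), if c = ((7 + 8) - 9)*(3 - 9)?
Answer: 1793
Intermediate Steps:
c = -36 (c = (15 - 9)*(-6) = 6*(-6) = -36)
q = -151 (q = -36 + 5*(-23) = -36 - 115 = -151)
q - 24*(-81) = -151 - 24*(-81) = -151 - 1*(-1944) = -151 + 1944 = 1793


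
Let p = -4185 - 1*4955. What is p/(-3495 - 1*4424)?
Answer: 9140/7919 ≈ 1.1542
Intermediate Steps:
p = -9140 (p = -4185 - 4955 = -9140)
p/(-3495 - 1*4424) = -9140/(-3495 - 1*4424) = -9140/(-3495 - 4424) = -9140/(-7919) = -9140*(-1/7919) = 9140/7919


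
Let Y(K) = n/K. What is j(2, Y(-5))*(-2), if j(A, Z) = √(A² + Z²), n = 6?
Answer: -4*√34/5 ≈ -4.6648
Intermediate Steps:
Y(K) = 6/K
j(2, Y(-5))*(-2) = √(2² + (6/(-5))²)*(-2) = √(4 + (6*(-⅕))²)*(-2) = √(4 + (-6/5)²)*(-2) = √(4 + 36/25)*(-2) = √(136/25)*(-2) = (2*√34/5)*(-2) = -4*√34/5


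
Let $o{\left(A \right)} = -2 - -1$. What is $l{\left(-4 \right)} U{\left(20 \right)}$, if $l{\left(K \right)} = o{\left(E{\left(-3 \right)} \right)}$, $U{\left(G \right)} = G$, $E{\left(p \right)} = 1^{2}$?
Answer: $-20$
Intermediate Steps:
$E{\left(p \right)} = 1$
$o{\left(A \right)} = -1$ ($o{\left(A \right)} = -2 + 1 = -1$)
$l{\left(K \right)} = -1$
$l{\left(-4 \right)} U{\left(20 \right)} = \left(-1\right) 20 = -20$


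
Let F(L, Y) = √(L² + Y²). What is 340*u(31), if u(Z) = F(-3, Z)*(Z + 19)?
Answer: 17000*√970 ≈ 5.2946e+5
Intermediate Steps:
u(Z) = √(9 + Z²)*(19 + Z) (u(Z) = √((-3)² + Z²)*(Z + 19) = √(9 + Z²)*(19 + Z))
340*u(31) = 340*(√(9 + 31²)*(19 + 31)) = 340*(√(9 + 961)*50) = 340*(√970*50) = 340*(50*√970) = 17000*√970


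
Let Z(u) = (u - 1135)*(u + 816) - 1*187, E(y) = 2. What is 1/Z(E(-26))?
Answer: -1/926981 ≈ -1.0788e-6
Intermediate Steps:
Z(u) = -187 + (-1135 + u)*(816 + u) (Z(u) = (-1135 + u)*(816 + u) - 187 = -187 + (-1135 + u)*(816 + u))
1/Z(E(-26)) = 1/(-926347 + 2**2 - 319*2) = 1/(-926347 + 4 - 638) = 1/(-926981) = -1/926981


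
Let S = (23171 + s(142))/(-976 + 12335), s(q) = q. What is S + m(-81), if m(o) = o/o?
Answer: 34672/11359 ≈ 3.0524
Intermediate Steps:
m(o) = 1
S = 23313/11359 (S = (23171 + 142)/(-976 + 12335) = 23313/11359 ≈ 2.0524)
S + m(-81) = 23313/11359 + 1 = 34672/11359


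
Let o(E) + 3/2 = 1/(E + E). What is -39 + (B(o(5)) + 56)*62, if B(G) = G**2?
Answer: 88863/25 ≈ 3554.5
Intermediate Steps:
o(E) = -3/2 + 1/(2*E) (o(E) = -3/2 + 1/(E + E) = -3/2 + 1/(2*E))
-39 + (B(o(5)) + 56)*62 = -39 + (((1/2)*(1 - 3*5)/5)**2 + 56)*62 = -39 + (((1/2)*(1/5)*(1 - 15))**2 + 56)*62 = -39 + (((1/2)*(1/5)*(-14))**2 + 56)*62 = -39 + ((-7/5)**2 + 56)*62 = -39 + (49/25 + 56)*62 = -39 + (1449/25)*62 = -39 + 89838/25 = 88863/25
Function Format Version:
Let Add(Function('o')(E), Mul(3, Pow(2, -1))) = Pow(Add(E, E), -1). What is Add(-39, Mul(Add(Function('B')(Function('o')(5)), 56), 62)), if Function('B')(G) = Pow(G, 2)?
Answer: Rational(88863, 25) ≈ 3554.5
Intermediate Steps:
Function('o')(E) = Add(Rational(-3, 2), Mul(Rational(1, 2), Pow(E, -1))) (Function('o')(E) = Add(Rational(-3, 2), Pow(Add(E, E), -1)) = Add(Rational(-3, 2), Pow(Mul(2, E), -1)) = Add(Rational(-3, 2), Mul(Rational(1, 2), Pow(E, -1))))
Add(-39, Mul(Add(Function('B')(Function('o')(5)), 56), 62)) = Add(-39, Mul(Add(Pow(Mul(Rational(1, 2), Pow(5, -1), Add(1, Mul(-3, 5))), 2), 56), 62)) = Add(-39, Mul(Add(Pow(Mul(Rational(1, 2), Rational(1, 5), Add(1, -15)), 2), 56), 62)) = Add(-39, Mul(Add(Pow(Mul(Rational(1, 2), Rational(1, 5), -14), 2), 56), 62)) = Add(-39, Mul(Add(Pow(Rational(-7, 5), 2), 56), 62)) = Add(-39, Mul(Add(Rational(49, 25), 56), 62)) = Add(-39, Mul(Rational(1449, 25), 62)) = Add(-39, Rational(89838, 25)) = Rational(88863, 25)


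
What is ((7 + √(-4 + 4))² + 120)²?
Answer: 28561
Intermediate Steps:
((7 + √(-4 + 4))² + 120)² = ((7 + √0)² + 120)² = ((7 + 0)² + 120)² = (7² + 120)² = (49 + 120)² = 169² = 28561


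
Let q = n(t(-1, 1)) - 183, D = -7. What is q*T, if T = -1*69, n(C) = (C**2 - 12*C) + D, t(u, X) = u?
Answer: 12213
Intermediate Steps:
n(C) = -7 + C**2 - 12*C (n(C) = (C**2 - 12*C) - 7 = -7 + C**2 - 12*C)
T = -69
q = -177 (q = (-7 + (-1)**2 - 12*(-1)) - 183 = (-7 + 1 + 12) - 183 = 6 - 183 = -177)
q*T = -177*(-69) = 12213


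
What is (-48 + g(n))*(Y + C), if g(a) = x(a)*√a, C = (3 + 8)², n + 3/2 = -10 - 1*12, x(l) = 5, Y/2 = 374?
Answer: -41712 + 4345*I*√94/2 ≈ -41712.0 + 21063.0*I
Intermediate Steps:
Y = 748 (Y = 2*374 = 748)
n = -47/2 (n = -3/2 + (-10 - 1*12) = -3/2 + (-10 - 12) = -3/2 - 22 = -47/2 ≈ -23.500)
C = 121 (C = 11² = 121)
g(a) = 5*√a
(-48 + g(n))*(Y + C) = (-48 + 5*√(-47/2))*(748 + 121) = (-48 + 5*(I*√94/2))*869 = (-48 + 5*I*√94/2)*869 = -41712 + 4345*I*√94/2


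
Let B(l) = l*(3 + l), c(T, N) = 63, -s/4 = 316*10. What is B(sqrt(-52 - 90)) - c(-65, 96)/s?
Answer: -1794817/12640 + 3*I*sqrt(142) ≈ -142.0 + 35.749*I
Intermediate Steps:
s = -12640 (s = -1264*10 = -4*3160 = -12640)
B(sqrt(-52 - 90)) - c(-65, 96)/s = sqrt(-52 - 90)*(3 + sqrt(-52 - 90)) - 63/(-12640) = sqrt(-142)*(3 + sqrt(-142)) - 63*(-1)/12640 = (I*sqrt(142))*(3 + I*sqrt(142)) - 1*(-63/12640) = I*sqrt(142)*(3 + I*sqrt(142)) + 63/12640 = 63/12640 + I*sqrt(142)*(3 + I*sqrt(142))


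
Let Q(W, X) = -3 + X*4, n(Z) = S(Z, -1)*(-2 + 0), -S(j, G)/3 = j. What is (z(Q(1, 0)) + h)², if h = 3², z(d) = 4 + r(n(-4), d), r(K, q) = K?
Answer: 121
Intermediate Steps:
S(j, G) = -3*j
n(Z) = 6*Z (n(Z) = (-3*Z)*(-2 + 0) = -3*Z*(-2) = 6*Z)
Q(W, X) = -3 + 4*X
z(d) = -20 (z(d) = 4 + 6*(-4) = 4 - 24 = -20)
h = 9
(z(Q(1, 0)) + h)² = (-20 + 9)² = (-11)² = 121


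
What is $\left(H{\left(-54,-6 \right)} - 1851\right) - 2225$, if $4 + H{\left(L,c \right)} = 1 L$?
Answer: $-4134$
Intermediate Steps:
$H{\left(L,c \right)} = -4 + L$ ($H{\left(L,c \right)} = -4 + 1 L = -4 + L$)
$\left(H{\left(-54,-6 \right)} - 1851\right) - 2225 = \left(\left(-4 - 54\right) - 1851\right) - 2225 = \left(-58 - 1851\right) - 2225 = -1909 - 2225 = -4134$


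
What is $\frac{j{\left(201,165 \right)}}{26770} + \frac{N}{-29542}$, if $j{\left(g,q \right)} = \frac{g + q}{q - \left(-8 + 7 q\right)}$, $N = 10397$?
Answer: $- \frac{34166075494}{97075528985} \approx -0.35195$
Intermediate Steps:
$j{\left(g,q \right)} = \frac{g + q}{8 - 6 q}$
$\frac{j{\left(201,165 \right)}}{26770} + \frac{N}{-29542} = \frac{\frac{1}{2} \frac{1}{-4 + 3 \cdot 165} \left(\left(-1\right) 201 - 165\right)}{26770} + \frac{10397}{-29542} = \frac{-201 - 165}{2 \left(-4 + 495\right)} \frac{1}{26770} + 10397 \left(- \frac{1}{29542}\right) = \frac{1}{2} \cdot \frac{1}{491} \left(-366\right) \frac{1}{26770} - \frac{10397}{29542} = \left(- \frac{183}{491}\right) \frac{1}{26770} - \frac{10397}{29542} = - \frac{183}{13144070} - \frac{10397}{29542} = - \frac{34166075494}{97075528985}$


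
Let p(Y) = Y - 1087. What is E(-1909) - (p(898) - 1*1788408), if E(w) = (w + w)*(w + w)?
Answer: 16365721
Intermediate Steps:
p(Y) = -1087 + Y
E(w) = 4*w**2 (E(w) = (2*w)*(2*w) = 4*w**2)
E(-1909) - (p(898) - 1*1788408) = 4*(-1909)**2 - ((-1087 + 898) - 1*1788408) = 4*3644281 - (-189 - 1788408) = 14577124 - 1*(-1788597) = 14577124 + 1788597 = 16365721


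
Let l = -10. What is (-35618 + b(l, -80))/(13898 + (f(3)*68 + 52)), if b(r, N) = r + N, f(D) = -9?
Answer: -17854/6669 ≈ -2.6772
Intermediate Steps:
b(r, N) = N + r
(-35618 + b(l, -80))/(13898 + (f(3)*68 + 52)) = (-35618 + (-80 - 10))/(13898 + (-9*68 + 52)) = (-35618 - 90)/(13898 + (-612 + 52)) = -35708/(13898 - 560) = -35708/13338 = -35708*1/13338 = -17854/6669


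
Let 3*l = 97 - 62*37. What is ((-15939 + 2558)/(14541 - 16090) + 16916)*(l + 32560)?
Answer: 834402543665/1549 ≈ 5.3867e+8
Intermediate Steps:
l = -2197/3 (l = (97 - 62*37)/3 = (97 - 2294)/3 = (⅓)*(-2197) = -2197/3 ≈ -732.33)
((-15939 + 2558)/(14541 - 16090) + 16916)*(l + 32560) = ((-15939 + 2558)/(14541 - 16090) + 16916)*(-2197/3 + 32560) = (-13381/(-1549) + 16916)*(95483/3) = (-13381*(-1/1549) + 16916)*(95483/3) = (13381/1549 + 16916)*(95483/3) = (26216265/1549)*(95483/3) = 834402543665/1549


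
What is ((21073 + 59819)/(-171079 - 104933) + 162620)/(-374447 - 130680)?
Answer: -1246805293/3872808709 ≈ -0.32194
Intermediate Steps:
((21073 + 59819)/(-171079 - 104933) + 162620)/(-374447 - 130680) = (80892/(-276012) + 162620)/(-505127) = (80892*(-1/276012) + 162620)*(-1/505127) = (-2247/7667 + 162620)*(-1/505127) = (1246805293/7667)*(-1/505127) = -1246805293/3872808709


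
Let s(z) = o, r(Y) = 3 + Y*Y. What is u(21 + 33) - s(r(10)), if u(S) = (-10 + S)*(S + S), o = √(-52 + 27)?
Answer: 4752 - 5*I ≈ 4752.0 - 5.0*I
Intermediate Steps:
o = 5*I (o = √(-25) = 5*I ≈ 5.0*I)
r(Y) = 3 + Y²
u(S) = 2*S*(-10 + S) (u(S) = (-10 + S)*(2*S) = 2*S*(-10 + S))
s(z) = 5*I
u(21 + 33) - s(r(10)) = 2*(21 + 33)*(-10 + (21 + 33)) - 5*I = 2*54*(-10 + 54) - 5*I = 2*54*44 - 5*I = 4752 - 5*I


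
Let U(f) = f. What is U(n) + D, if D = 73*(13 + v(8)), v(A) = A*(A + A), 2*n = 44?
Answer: 10315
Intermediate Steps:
n = 22 (n = (½)*44 = 22)
v(A) = 2*A² (v(A) = A*(2*A) = 2*A²)
D = 10293 (D = 73*(13 + 2*8²) = 73*(13 + 2*64) = 73*(13 + 128) = 73*141 = 10293)
U(n) + D = 22 + 10293 = 10315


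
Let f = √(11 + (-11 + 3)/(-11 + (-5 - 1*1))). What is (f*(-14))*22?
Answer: -308*√3315/17 ≈ -1043.1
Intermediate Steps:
f = √3315/17 (f = √(11 - 8/(-11 + (-5 - 1))) = √(11 - 8/(-11 - 6)) = √(11 - 8/(-17)) = √(11 - 8*(-1/17)) = √(11 + 8/17) = √(195/17) = √3315/17 ≈ 3.3868)
(f*(-14))*22 = ((√3315/17)*(-14))*22 = -14*√3315/17*22 = -308*√3315/17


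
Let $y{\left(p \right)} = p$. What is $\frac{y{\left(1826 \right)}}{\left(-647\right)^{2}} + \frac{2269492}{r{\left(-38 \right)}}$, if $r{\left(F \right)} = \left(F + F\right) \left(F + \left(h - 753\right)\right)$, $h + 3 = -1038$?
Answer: $\frac{237571003565}{14570942072} \approx 16.304$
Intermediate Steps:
$h = -1041$ ($h = -3 - 1038 = -1041$)
$r{\left(F \right)} = 2 F \left(-1794 + F\right)$ ($r{\left(F \right)} = \left(F + F\right) \left(F - 1794\right) = 2 F \left(F - 1794\right) = 2 F \left(-1794 + F\right)$)
$\frac{y{\left(1826 \right)}}{\left(-647\right)^{2}} + \frac{2269492}{r{\left(-38 \right)}} = \frac{1826}{\left(-647\right)^{2}} + \frac{2269492}{2 \left(-38\right) \left(-1794 - 38\right)} = \frac{1826}{418609} + \frac{2269492}{2 \left(-38\right) \left(-1832\right)} = 1826 \cdot \frac{1}{418609} + \frac{2269492}{139232} = \frac{1826}{418609} + 2269492 \cdot \frac{1}{139232} = \frac{1826}{418609} + \frac{567373}{34808} = \frac{237571003565}{14570942072}$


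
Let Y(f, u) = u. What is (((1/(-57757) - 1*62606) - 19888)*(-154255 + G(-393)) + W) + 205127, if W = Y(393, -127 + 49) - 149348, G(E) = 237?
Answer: 733838297715919/57757 ≈ 1.2706e+10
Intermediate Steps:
W = -149426 (W = (-127 + 49) - 149348 = -78 - 149348 = -149426)
(((1/(-57757) - 1*62606) - 19888)*(-154255 + G(-393)) + W) + 205127 = (((1/(-57757) - 1*62606) - 19888)*(-154255 + 237) - 149426) + 205127 = (((-1/57757 - 62606) - 19888)*(-154018) - 149426) + 205127 = ((-3615934743/57757 - 19888)*(-154018) - 149426) + 205127 = (-4764605959/57757*(-154018) - 149426) + 205127 = (733835080593262/57757 - 149426) + 205127 = 733826450195780/57757 + 205127 = 733838297715919/57757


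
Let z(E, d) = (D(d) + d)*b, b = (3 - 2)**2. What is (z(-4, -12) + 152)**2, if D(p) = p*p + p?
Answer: 73984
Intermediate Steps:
b = 1 (b = 1**2 = 1)
D(p) = p + p**2 (D(p) = p**2 + p = p + p**2)
z(E, d) = d + d*(1 + d) (z(E, d) = (d*(1 + d) + d)*1 = (d + d*(1 + d))*1 = d + d*(1 + d))
(z(-4, -12) + 152)**2 = (-12*(2 - 12) + 152)**2 = (-12*(-10) + 152)**2 = (120 + 152)**2 = 272**2 = 73984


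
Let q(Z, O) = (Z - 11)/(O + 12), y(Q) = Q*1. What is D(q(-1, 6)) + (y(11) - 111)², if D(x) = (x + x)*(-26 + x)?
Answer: 90320/9 ≈ 10036.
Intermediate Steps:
y(Q) = Q
q(Z, O) = (-11 + Z)/(12 + O)
D(x) = 2*x*(-26 + x) (D(x) = (2*x)*(-26 + x) = 2*x*(-26 + x))
D(q(-1, 6)) + (y(11) - 111)² = 2*((-11 - 1)/(12 + 6))*(-26 + (-11 - 1)/(12 + 6)) + (11 - 111)² = 2*(-12/18)*(-26 - 12/18) + (-100)² = 2*((1/18)*(-12))*(-26 + (1/18)*(-12)) + 10000 = 2*(-⅔)*(-26 - ⅔) + 10000 = 2*(-⅔)*(-80/3) + 10000 = 320/9 + 10000 = 90320/9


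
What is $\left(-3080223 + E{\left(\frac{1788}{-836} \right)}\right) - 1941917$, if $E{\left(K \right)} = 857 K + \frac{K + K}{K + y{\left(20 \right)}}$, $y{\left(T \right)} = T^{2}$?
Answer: $- \frac{87311509905713}{17378977} \approx -5.024 \cdot 10^{6}$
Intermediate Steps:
$E{\left(K \right)} = 857 K + \frac{2 K}{400 + K}$ ($E{\left(K \right)} = 857 K + \frac{K + K}{K + 20^{2}} = 857 K + \frac{2 K}{K + 400} = 857 K + \frac{2 K}{400 + K}$)
$\left(-3080223 + E{\left(\frac{1788}{-836} \right)}\right) - 1941917 = \left(-3080223 + \frac{\frac{1788}{-836} \left(342802 + 857 \frac{1788}{-836}\right)}{400 + \frac{1788}{-836}}\right) - 1941917 = \left(-3080223 + \frac{1788 \left(- \frac{1}{836}\right) \left(342802 + 857 \cdot 1788 \left(- \frac{1}{836}\right)\right)}{400 + 1788 \left(- \frac{1}{836}\right)}\right) - 1941917 = \left(-3080223 - \frac{447 \left(342802 + 857 \left(- \frac{447}{209}\right)\right)}{209 \left(400 - \frac{447}{209}\right)}\right) - 1941917 = \left(-3080223 - \frac{447 \left(342802 - \frac{383079}{209}\right)}{209 \cdot \frac{83153}{209}}\right) - 1941917 = \left(-3080223 - \frac{447}{83153} \cdot \frac{71262539}{209}\right) - 1941917 = \left(-3080223 - \frac{31854354933}{17378977}\right) - 1941917 = - \frac{53562979026804}{17378977} - 1941917 = - \frac{87311509905713}{17378977}$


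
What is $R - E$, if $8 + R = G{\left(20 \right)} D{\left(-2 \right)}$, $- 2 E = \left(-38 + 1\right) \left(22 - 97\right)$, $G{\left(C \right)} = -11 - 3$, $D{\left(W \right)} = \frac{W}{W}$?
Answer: $\frac{2731}{2} \approx 1365.5$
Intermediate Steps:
$D{\left(W \right)} = 1$
$G{\left(C \right)} = -14$ ($G{\left(C \right)} = -11 - 3 = -14$)
$E = - \frac{2775}{2}$ ($E = - \frac{\left(-38 + 1\right) \left(22 - 97\right)}{2} = - \frac{\left(-37\right) \left(-75\right)}{2} = \left(- \frac{1}{2}\right) 2775 = - \frac{2775}{2} \approx -1387.5$)
$R = -22$ ($R = -8 - 14 = -22$)
$R - E = -22 - - \frac{2775}{2} = -22 + \frac{2775}{2} = \frac{2731}{2}$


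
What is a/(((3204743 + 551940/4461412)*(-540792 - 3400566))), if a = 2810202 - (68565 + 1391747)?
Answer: -752801930585/7044034149893162256 ≈ -1.0687e-7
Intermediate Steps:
a = 1349890 (a = 2810202 - 1*1460312 = 2810202 - 1460312 = 1349890)
a/(((3204743 + 551940/4461412)*(-540792 - 3400566))) = 1349890/(((3204743 + 551940/4461412)*(-540792 - 3400566))) = 1349890/(((3204743 + 551940*(1/4461412))*(-3941358))) = 1349890/(((3204743 + 137985/1115353)*(-3941358))) = 1349890/(((3574419857264/1115353)*(-3941358))) = 1349890/(-14088068299786324512/1115353) = 1349890*(-1115353/14088068299786324512) = -752801930585/7044034149893162256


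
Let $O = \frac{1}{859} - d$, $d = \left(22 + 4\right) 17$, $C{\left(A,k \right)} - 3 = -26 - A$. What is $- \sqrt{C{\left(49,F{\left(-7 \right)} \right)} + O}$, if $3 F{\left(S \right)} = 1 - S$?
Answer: $- \frac{145 i \sqrt{18039}}{859} \approx - 22.672 i$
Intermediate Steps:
$F{\left(S \right)} = \frac{1}{3} - \frac{S}{3}$ ($F{\left(S \right)} = \frac{1 - S}{3} = \frac{1}{3} - \frac{S}{3}$)
$C{\left(A,k \right)} = -23 - A$ ($C{\left(A,k \right)} = 3 - \left(26 + A\right) = -23 - A$)
$d = 442$ ($d = 26 \cdot 17 = 442$)
$O = - \frac{379677}{859}$ ($O = \frac{1}{859} - 442 = - \frac{379677}{859} \approx -442.0$)
$- \sqrt{C{\left(49,F{\left(-7 \right)} \right)} + O} = - \sqrt{\left(-23 - 49\right) - \frac{379677}{859}} = - \sqrt{-72 - \frac{379677}{859}} = - \sqrt{- \frac{441525}{859}} = - \frac{145 i \sqrt{18039}}{859}$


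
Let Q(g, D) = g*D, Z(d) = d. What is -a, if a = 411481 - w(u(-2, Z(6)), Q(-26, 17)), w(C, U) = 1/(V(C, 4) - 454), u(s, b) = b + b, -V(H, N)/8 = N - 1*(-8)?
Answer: -226314551/550 ≈ -4.1148e+5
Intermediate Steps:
V(H, N) = -64 - 8*N (V(H, N) = -8*(N - 1*(-8)) = -8*(N + 8) = -8*(8 + N) = -64 - 8*N)
Q(g, D) = D*g
u(s, b) = 2*b
w(C, U) = -1/550 (w(C, U) = 1/((-64 - 8*4) - 454) = 1/((-64 - 32) - 454) = 1/(-96 - 454) = 1/(-550) = -1/550)
a = 226314551/550 (a = 411481 - 1*(-1/550) = 411481 + 1/550 = 226314551/550 ≈ 4.1148e+5)
-a = -1*226314551/550 = -226314551/550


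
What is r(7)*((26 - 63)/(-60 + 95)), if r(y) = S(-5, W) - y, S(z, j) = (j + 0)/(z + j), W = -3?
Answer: 1961/280 ≈ 7.0036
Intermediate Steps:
S(z, j) = j/(j + z)
r(y) = 3/8 - y (r(y) = -3/(-3 - 5) - y = -3/(-8) - y = -3*(-⅛) - y = 3/8 - y)
r(7)*((26 - 63)/(-60 + 95)) = (3/8 - 1*7)*((26 - 63)/(-60 + 95)) = (3/8 - 7)*(-37/35) = -(-1961)/(8*35) = -53/8*(-37/35) = 1961/280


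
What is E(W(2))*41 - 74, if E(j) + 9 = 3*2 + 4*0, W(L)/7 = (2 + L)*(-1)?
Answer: -197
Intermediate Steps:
W(L) = -14 - 7*L (W(L) = 7*((2 + L)*(-1)) = 7*(-2 - L) = -14 - 7*L)
E(j) = -3 (E(j) = -9 + (3*2 + 4*0) = -9 + (6 + 0) = -9 + 6 = -3)
E(W(2))*41 - 74 = -3*41 - 74 = -123 - 74 = -197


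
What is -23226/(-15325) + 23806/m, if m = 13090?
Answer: 66885529/20060425 ≈ 3.3342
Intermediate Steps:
-23226/(-15325) + 23806/m = -23226/(-15325) + 23806/13090 = -23226*(-1/15325) + 23806*(1/13090) = 23226/15325 + 11903/6545 = 66885529/20060425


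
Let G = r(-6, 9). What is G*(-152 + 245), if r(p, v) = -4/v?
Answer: -124/3 ≈ -41.333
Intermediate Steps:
G = -4/9 ≈ -0.44444
G*(-152 + 245) = -4*(-152 + 245)/9 = -4/9*93 = -124/3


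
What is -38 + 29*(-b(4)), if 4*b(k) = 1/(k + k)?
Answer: -1245/32 ≈ -38.906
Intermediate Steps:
b(k) = 1/(8*k) (b(k) = 1/(4*(k + k)) = 1/(4*((2*k))) = (1/(2*k))/4 = 1/(8*k))
-38 + 29*(-b(4)) = -38 + 29*(-1/(8*4)) = -38 + 29*(-1*1/32) = -38 + 29*(-1/32) = -38 - 29/32 = -1245/32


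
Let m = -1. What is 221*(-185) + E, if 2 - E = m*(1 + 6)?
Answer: -40876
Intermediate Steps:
E = 9 (E = 2 - (-1)*(1 + 6) = 2 - (-1)*7 = 2 - 1*(-7) = 2 + 7 = 9)
221*(-185) + E = 221*(-185) + 9 = -40885 + 9 = -40876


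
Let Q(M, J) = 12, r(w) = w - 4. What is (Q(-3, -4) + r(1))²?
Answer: 81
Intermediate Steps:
r(w) = -4 + w
(Q(-3, -4) + r(1))² = (12 + (-4 + 1))² = (12 - 3)² = 9² = 81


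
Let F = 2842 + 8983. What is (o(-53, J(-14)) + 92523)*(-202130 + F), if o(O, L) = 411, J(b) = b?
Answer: -17685804870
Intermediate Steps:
F = 11825
(o(-53, J(-14)) + 92523)*(-202130 + F) = (411 + 92523)*(-202130 + 11825) = 92934*(-190305) = -17685804870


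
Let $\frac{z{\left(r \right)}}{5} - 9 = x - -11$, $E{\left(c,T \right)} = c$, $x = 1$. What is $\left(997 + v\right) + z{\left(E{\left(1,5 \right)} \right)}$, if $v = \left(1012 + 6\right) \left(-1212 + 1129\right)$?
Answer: $-83392$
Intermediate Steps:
$z{\left(r \right)} = 105$ ($z{\left(r \right)} = 45 + 5 \left(1 - -11\right) = 45 + 5 \left(1 + 11\right) = 45 + 5 \cdot 12 = 45 + 60 = 105$)
$v = -84494$ ($v = 1018 \left(-83\right) = -84494$)
$\left(997 + v\right) + z{\left(E{\left(1,5 \right)} \right)} = \left(997 - 84494\right) + 105 = -83497 + 105 = -83392$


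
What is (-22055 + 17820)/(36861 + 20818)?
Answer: -4235/57679 ≈ -0.073424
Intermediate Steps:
(-22055 + 17820)/(36861 + 20818) = -4235/57679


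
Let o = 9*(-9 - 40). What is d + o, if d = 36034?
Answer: 35593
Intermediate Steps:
o = -441 (o = 9*(-49) = -441)
d + o = 36034 - 441 = 35593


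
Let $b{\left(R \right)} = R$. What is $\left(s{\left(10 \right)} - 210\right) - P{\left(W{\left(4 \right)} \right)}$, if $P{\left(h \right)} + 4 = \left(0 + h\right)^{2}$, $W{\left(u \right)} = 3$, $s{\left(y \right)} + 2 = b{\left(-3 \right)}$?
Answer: $-220$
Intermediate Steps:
$s{\left(y \right)} = -5$ ($s{\left(y \right)} = -2 - 3 = -5$)
$P{\left(h \right)} = -4 + h^{2}$ ($P{\left(h \right)} = -4 + \left(0 + h\right)^{2} = -4 + h^{2}$)
$\left(s{\left(10 \right)} - 210\right) - P{\left(W{\left(4 \right)} \right)} = \left(-5 - 210\right) - \left(-4 + 3^{2}\right) = -215 - \left(-4 + 9\right) = -215 - 5 = -220$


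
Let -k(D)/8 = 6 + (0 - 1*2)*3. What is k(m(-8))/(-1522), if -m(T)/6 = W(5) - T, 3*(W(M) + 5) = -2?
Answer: 0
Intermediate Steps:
W(M) = -17/3 (W(M) = -5 + (⅓)*(-2) = -5 - ⅔ = -17/3)
m(T) = 34 + 6*T (m(T) = -6*(-17/3 - T) = 34 + 6*T)
k(D) = 0 (k(D) = -8*(6 + (0 - 1*2)*3) = -8*(6 + (0 - 2)*3) = -8*(6 - 2*3) = -8*(6 - 6) = -8*0 = 0)
k(m(-8))/(-1522) = 0/(-1522) = 0*(-1/1522) = 0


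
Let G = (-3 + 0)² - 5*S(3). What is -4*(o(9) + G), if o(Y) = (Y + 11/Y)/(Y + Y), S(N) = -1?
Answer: -4720/81 ≈ -58.272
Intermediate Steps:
o(Y) = (Y + 11/Y)/(2*Y) (o(Y) = (Y + 11/Y)/((2*Y)) = (Y + 11/Y)*(1/(2*Y)) = (Y + 11/Y)/(2*Y))
G = 14 (G = (-3 + 0)² - 5*(-1) = (-3)² + 5 = 9 + 5 = 14)
-4*(o(9) + G) = -4*((½)*(11 + 9²)/9² + 14) = -4*((½)*(1/81)*(11 + 81) + 14) = -4*((½)*(1/81)*92 + 14) = -4*(46/81 + 14) = -4*1180/81 = -4720/81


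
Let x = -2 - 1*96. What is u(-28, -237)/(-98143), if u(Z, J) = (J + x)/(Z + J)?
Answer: -67/5201579 ≈ -1.2881e-5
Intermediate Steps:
x = -98 (x = -2 - 96 = -98)
u(Z, J) = (-98 + J)/(J + Z) (u(Z, J) = (J - 98)/(Z + J) = (-98 + J)/(J + Z))
u(-28, -237)/(-98143) = ((-98 - 237)/(-237 - 28))/(-98143) = (-335/(-265))*(-1/98143) = -1/265*(-335)*(-1/98143) = (67/53)*(-1/98143) = -67/5201579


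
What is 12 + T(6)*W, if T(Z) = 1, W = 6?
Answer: 18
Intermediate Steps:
12 + T(6)*W = 12 + 1*6 = 12 + 6 = 18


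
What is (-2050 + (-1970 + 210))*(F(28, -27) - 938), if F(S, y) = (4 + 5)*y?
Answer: 4499610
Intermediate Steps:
F(S, y) = 9*y
(-2050 + (-1970 + 210))*(F(28, -27) - 938) = (-2050 + (-1970 + 210))*(9*(-27) - 938) = (-2050 - 1760)*(-243 - 938) = -3810*(-1181) = 4499610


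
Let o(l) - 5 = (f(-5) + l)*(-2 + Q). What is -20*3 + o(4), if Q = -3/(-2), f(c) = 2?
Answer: -58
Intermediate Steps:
Q = 3/2 (Q = -3*(-½) = 3/2 ≈ 1.5000)
o(l) = 4 - l/2 (o(l) = 5 + (2 + l)*(-2 + 3/2) = 5 + (2 + l)*(-½) = 5 + (-1 - l/2) = 4 - l/2)
-20*3 + o(4) = -20*3 + (4 - ½*4) = -60 + (4 - 2) = -60 + 2 = -58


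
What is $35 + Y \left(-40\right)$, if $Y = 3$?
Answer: $-85$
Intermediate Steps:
$35 + Y \left(-40\right) = 35 + 3 \left(-40\right) = 35 - 120 = -85$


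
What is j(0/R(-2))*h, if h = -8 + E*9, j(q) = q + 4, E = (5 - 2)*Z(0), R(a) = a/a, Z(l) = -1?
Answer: -140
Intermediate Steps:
R(a) = 1
E = -3 (E = (5 - 2)*(-1) = 3*(-1) = -3)
j(q) = 4 + q
h = -35 (h = -8 - 3*9 = -8 - 27 = -35)
j(0/R(-2))*h = (4 + 0/1)*(-35) = (4 + 0*1)*(-35) = (4 + 0)*(-35) = 4*(-35) = -140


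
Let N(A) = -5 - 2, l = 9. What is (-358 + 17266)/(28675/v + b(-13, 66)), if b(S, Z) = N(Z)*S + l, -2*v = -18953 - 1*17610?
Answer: 309103602/1856825 ≈ 166.47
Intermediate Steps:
N(A) = -7
v = 36563/2 (v = -(-18953 - 1*17610)/2 = -(-18953 - 17610)/2 = -½*(-36563) = 36563/2 ≈ 18282.)
b(S, Z) = 9 - 7*S (b(S, Z) = -7*S + 9 = 9 - 7*S)
(-358 + 17266)/(28675/v + b(-13, 66)) = (-358 + 17266)/(28675/(36563/2) + (9 - 7*(-13))) = 16908/(28675*(2/36563) + (9 + 91)) = 16908/(57350/36563 + 100) = 16908/(3713650/36563) = 16908*(36563/3713650) = 309103602/1856825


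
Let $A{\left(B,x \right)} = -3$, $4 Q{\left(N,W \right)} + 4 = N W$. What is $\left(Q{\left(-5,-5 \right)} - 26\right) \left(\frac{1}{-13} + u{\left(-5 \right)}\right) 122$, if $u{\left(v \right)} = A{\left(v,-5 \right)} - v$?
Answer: $- \frac{126575}{26} \approx -4868.3$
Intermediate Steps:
$Q{\left(N,W \right)} = -1 + \frac{N W}{4}$
$u{\left(v \right)} = -3 - v$
$\left(Q{\left(-5,-5 \right)} - 26\right) \left(\frac{1}{-13} + u{\left(-5 \right)}\right) 122 = \left(\left(-1 + \frac{1}{4} \left(-5\right) \left(-5\right)\right) - 26\right) \left(\frac{1}{-13} - -2\right) 122 = \left(\left(-1 + \frac{25}{4}\right) - 26\right) \left(- \frac{1}{13} + \left(-3 + 5\right)\right) 122 = \left(\frac{21}{4} - 26\right) \left(- \frac{1}{13} + 2\right) 122 = \left(- \frac{83}{4}\right) \frac{25}{13} \cdot 122 = \left(- \frac{2075}{52}\right) 122 = - \frac{126575}{26}$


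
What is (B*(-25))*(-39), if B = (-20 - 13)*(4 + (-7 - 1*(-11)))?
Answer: -257400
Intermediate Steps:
B = -264 (B = -33*(4 + (-7 + 11)) = -33*(4 + 4) = -33*8 = -264)
(B*(-25))*(-39) = -264*(-25)*(-39) = 6600*(-39) = -257400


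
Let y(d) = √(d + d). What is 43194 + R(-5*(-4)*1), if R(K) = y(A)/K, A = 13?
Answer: 43194 + √26/20 ≈ 43194.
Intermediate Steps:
y(d) = √2*√d (y(d) = √(2*d) = √2*√d)
R(K) = √26/K (R(K) = (√2*√13)/K = √26/K)
43194 + R(-5*(-4)*1) = 43194 + √26/((-5*(-4)*1)) = 43194 + √26/((20*1)) = 43194 + √26/20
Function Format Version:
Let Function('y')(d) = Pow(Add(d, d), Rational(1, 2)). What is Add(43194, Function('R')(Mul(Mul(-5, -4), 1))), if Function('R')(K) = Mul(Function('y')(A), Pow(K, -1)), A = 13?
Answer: Add(43194, Mul(Rational(1, 20), Pow(26, Rational(1, 2)))) ≈ 43194.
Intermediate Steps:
Function('y')(d) = Mul(Pow(2, Rational(1, 2)), Pow(d, Rational(1, 2))) (Function('y')(d) = Pow(Mul(2, d), Rational(1, 2)) = Mul(Pow(2, Rational(1, 2)), Pow(d, Rational(1, 2))))
Function('R')(K) = Mul(Pow(26, Rational(1, 2)), Pow(K, -1)) (Function('R')(K) = Mul(Mul(Pow(2, Rational(1, 2)), Pow(13, Rational(1, 2))), Pow(K, -1)) = Mul(Pow(26, Rational(1, 2)), Pow(K, -1)))
Add(43194, Function('R')(Mul(Mul(-5, -4), 1))) = Add(43194, Mul(Pow(26, Rational(1, 2)), Pow(Mul(Mul(-5, -4), 1), -1))) = Add(43194, Mul(Pow(26, Rational(1, 2)), Pow(Mul(20, 1), -1))) = Add(43194, Mul(Pow(26, Rational(1, 2)), Pow(20, -1))) = Add(43194, Mul(Pow(26, Rational(1, 2)), Rational(1, 20))) = Add(43194, Mul(Rational(1, 20), Pow(26, Rational(1, 2))))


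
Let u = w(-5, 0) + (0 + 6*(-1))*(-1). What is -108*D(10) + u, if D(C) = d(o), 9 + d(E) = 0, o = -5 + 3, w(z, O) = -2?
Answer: 976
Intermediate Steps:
o = -2
d(E) = -9 (d(E) = -9 + 0 = -9)
D(C) = -9
u = 4 (u = -2 + (0 + 6*(-1))*(-1) = -2 + (0 - 6)*(-1) = -2 - 6*(-1) = -2 + 6 = 4)
-108*D(10) + u = -108*(-9) + 4 = 972 + 4 = 976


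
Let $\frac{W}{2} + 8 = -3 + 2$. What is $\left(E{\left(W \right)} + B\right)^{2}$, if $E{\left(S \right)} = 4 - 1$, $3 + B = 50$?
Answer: $2500$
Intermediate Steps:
$B = 47$ ($B = -3 + 50 = 47$)
$W = -18$ ($W = -16 + 2 \left(-3 + 2\right) = -16 + 2 \left(-1\right) = -16 - 2 = -18$)
$E{\left(S \right)} = 3$ ($E{\left(S \right)} = 4 - 1 = 3$)
$\left(E{\left(W \right)} + B\right)^{2} = \left(3 + 47\right)^{2} = 50^{2} = 2500$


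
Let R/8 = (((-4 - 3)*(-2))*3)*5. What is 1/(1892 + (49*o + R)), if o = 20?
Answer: 1/4552 ≈ 0.00021968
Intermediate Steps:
R = 1680 (R = 8*((((-4 - 3)*(-2))*3)*5) = 8*((-7*(-2)*3)*5) = 8*((14*3)*5) = 8*(42*5) = 8*210 = 1680)
1/(1892 + (49*o + R)) = 1/(1892 + (49*20 + 1680)) = 1/(1892 + (980 + 1680)) = 1/(1892 + 2660) = 1/4552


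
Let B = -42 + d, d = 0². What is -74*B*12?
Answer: 37296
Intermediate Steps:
d = 0
B = -42 (B = -42 + 0 = -42)
-74*B*12 = -74*(-42)*12 = 3108*12 = 37296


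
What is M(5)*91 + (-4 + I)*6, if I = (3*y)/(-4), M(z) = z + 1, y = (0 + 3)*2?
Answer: 495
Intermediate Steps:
y = 6 (y = 3*2 = 6)
M(z) = 1 + z
I = -9/2 (I = (3*6)/(-4) = 18*(-1/4) = -9/2 ≈ -4.5000)
M(5)*91 + (-4 + I)*6 = (1 + 5)*91 + (-4 - 9/2)*6 = 6*91 - 17/2*6 = 546 - 51 = 495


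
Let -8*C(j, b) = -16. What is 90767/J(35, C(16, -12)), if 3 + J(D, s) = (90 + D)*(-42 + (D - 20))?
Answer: -90767/3378 ≈ -26.870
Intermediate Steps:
C(j, b) = 2 (C(j, b) = -1/8*(-16) = 2)
J(D, s) = -3 + (-62 + D)*(90 + D) (J(D, s) = -3 + (90 + D)*(-42 + (D - 20)) = -3 + (90 + D)*(-42 + (-20 + D)) = -3 + (90 + D)*(-62 + D) = -3 + (-62 + D)*(90 + D))
90767/J(35, C(16, -12)) = 90767/(-5583 + 35**2 + 28*35) = 90767/(-5583 + 1225 + 980) = 90767/(-3378) = 90767*(-1/3378) = -90767/3378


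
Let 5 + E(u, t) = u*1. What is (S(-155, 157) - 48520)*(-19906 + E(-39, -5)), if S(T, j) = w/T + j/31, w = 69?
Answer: 30004337160/31 ≈ 9.6788e+8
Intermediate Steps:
E(u, t) = -5 + u (E(u, t) = -5 + u*1 = -5 + u)
S(T, j) = 69/T + j/31
(S(-155, 157) - 48520)*(-19906 + E(-39, -5)) = ((69/(-155) + (1/31)*157) - 48520)*(-19906 + (-5 - 39)) = ((69*(-1/155) + 157/31) - 48520)*(-19906 - 44) = ((-69/155 + 157/31) - 48520)*(-19950) = (716/155 - 48520)*(-19950) = -7519884/155*(-19950) = 30004337160/31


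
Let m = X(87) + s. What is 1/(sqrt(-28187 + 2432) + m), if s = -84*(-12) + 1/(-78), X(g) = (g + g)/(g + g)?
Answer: 6138678/6350540821 - 6084*I*sqrt(25755)/6350540821 ≈ 0.00096664 - 0.00015375*I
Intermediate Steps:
X(g) = 1 (X(g) = (2*g)/((2*g)) = (2*g)*(1/(2*g)) = 1)
s = 78623/78 (s = 1008 - 1/78 = 78623/78 ≈ 1008.0)
m = 78701/78 (m = 1 + 78623/78 = 78701/78 ≈ 1009.0)
1/(sqrt(-28187 + 2432) + m) = 1/(sqrt(-28187 + 2432) + 78701/78) = 1/(sqrt(-25755) + 78701/78) = 1/(I*sqrt(25755) + 78701/78) = 1/(78701/78 + I*sqrt(25755))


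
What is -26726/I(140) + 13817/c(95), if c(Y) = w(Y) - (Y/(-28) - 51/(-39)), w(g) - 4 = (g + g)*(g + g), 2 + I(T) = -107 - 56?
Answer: 70415875502/433706295 ≈ 162.36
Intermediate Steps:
I(T) = -165 (I(T) = -2 + (-107 - 56) = -2 - 163 = -165)
w(g) = 4 + 4*g² (w(g) = 4 + (g + g)*(g + g) = 4 + (2*g)*(2*g) = 4 + 4*g²)
c(Y) = 35/13 + 4*Y² + Y/28 (c(Y) = (4 + 4*Y²) - (Y/(-28) - 51/(-39)) = (4 + 4*Y²) - (Y*(-1/28) - 51*(-1/39)) = (4 + 4*Y²) - (-Y/28 + 17/13) = (4 + 4*Y²) - (17/13 - Y/28) = (4 + 4*Y²) + (-17/13 + Y/28) = 35/13 + 4*Y² + Y/28)
-26726/I(140) + 13817/c(95) = -26726/(-165) + 13817/(35/13 + 4*95² + (1/28)*95) = -26726*(-1/165) + 13817/(35/13 + 4*9025 + 95/28) = 26726/165 + 13817/(35/13 + 36100 + 95/28) = 26726/165 + 13817/(13142615/364) = 26726/165 + 13817*(364/13142615) = 26726/165 + 5029388/13142615 = 70415875502/433706295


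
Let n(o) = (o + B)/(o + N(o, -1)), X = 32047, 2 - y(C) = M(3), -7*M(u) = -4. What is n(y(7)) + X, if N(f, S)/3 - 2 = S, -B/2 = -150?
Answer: 995567/31 ≈ 32115.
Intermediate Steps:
B = 300 (B = -2*(-150) = 300)
M(u) = 4/7 (M(u) = -⅐*(-4) = 4/7)
N(f, S) = 6 + 3*S
y(C) = 10/7 (y(C) = 2 - 1*4/7 = 2 - 4/7 = 10/7)
n(o) = (300 + o)/(3 + o) (n(o) = (o + 300)/(o + (6 + 3*(-1))) = (300 + o)/(o + (6 - 3)) = (300 + o)/(o + 3) = (300 + o)/(3 + o))
n(y(7)) + X = (300 + 10/7)/(3 + 10/7) + 32047 = (2110/7)/(31/7) + 32047 = (7/31)*(2110/7) + 32047 = 2110/31 + 32047 = 995567/31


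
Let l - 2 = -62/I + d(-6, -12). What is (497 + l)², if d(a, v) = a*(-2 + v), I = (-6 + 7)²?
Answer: 271441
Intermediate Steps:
I = 1 (I = 1² = 1)
l = 24 (l = 2 + (-62/1 - 6*(-2 - 12)) = 2 + (-62*1 - 6*(-14)) = 2 + (-62 + 84) = 2 + 22 = 24)
(497 + l)² = (497 + 24)² = 521² = 271441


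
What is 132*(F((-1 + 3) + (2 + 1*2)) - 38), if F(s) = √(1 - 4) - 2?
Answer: -5280 + 132*I*√3 ≈ -5280.0 + 228.63*I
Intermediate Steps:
F(s) = -2 + I*√3 (F(s) = √(-3) - 2 = I*√3 - 2 = -2 + I*√3)
132*(F((-1 + 3) + (2 + 1*2)) - 38) = 132*((-2 + I*√3) - 38) = 132*(-40 + I*√3) = -5280 + 132*I*√3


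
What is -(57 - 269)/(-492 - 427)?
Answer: -212/919 ≈ -0.23069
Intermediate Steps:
-(57 - 269)/(-492 - 427) = -(-212)/(-919) = -(-212)*(-1)/919 = -1*212/919 = -212/919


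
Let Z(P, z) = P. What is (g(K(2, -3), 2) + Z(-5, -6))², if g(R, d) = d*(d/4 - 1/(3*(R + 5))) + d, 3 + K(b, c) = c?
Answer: 16/9 ≈ 1.7778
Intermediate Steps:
K(b, c) = -3 + c
g(R, d) = d + d*(-1/(15 + 3*R) + d/4) (g(R, d) = d*(d*(¼) - 1/(3*(5 + R))) + d = d*(d/4 - 1/(15 + 3*R)) + d = d*(-1/(15 + 3*R) + d/4) + d = d + d*(-1/(15 + 3*R) + d/4))
(g(K(2, -3), 2) + Z(-5, -6))² = ((1/12)*2*(56 + 12*(-3 - 3) + 15*2 + 3*(-3 - 3)*2)/(5 + (-3 - 3)) - 5)² = ((1/12)*2*(56 + 12*(-6) + 30 + 3*(-6)*2)/(5 - 6) - 5)² = ((1/12)*2*(56 - 72 + 30 - 36)/(-1) - 5)² = ((1/12)*2*(-1)*(-22) - 5)² = (11/3 - 5)² = (-4/3)² = 16/9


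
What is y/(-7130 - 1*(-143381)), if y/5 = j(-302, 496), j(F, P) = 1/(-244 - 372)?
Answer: -5/83930616 ≈ -5.9573e-8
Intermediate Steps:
j(F, P) = -1/616 (j(F, P) = 1/(-616) = -1/616)
y = -5/616 (y = 5*(-1/616) = -5/616 ≈ -0.0081169)
y/(-7130 - 1*(-143381)) = -5/(616*(-7130 - 1*(-143381))) = -5/(616*(-7130 + 143381)) = -5/616/136251 = -5/616*1/136251 = -5/83930616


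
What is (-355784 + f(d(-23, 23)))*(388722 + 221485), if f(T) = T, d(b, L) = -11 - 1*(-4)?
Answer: -217106158737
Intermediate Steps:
d(b, L) = -7 (d(b, L) = -11 + 4 = -7)
(-355784 + f(d(-23, 23)))*(388722 + 221485) = (-355784 - 7)*(388722 + 221485) = -355791*610207 = -217106158737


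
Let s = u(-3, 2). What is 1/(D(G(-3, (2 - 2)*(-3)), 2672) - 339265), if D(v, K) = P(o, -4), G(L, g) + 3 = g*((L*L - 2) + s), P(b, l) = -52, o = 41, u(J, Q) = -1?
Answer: -1/339317 ≈ -2.9471e-6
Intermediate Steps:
s = -1
G(L, g) = -3 + g*(-3 + L²) (G(L, g) = -3 + g*((L*L - 2) - 1) = -3 + g*((L² - 2) - 1) = -3 + g*((-2 + L²) - 1) = -3 + g*(-3 + L²))
D(v, K) = -52
1/(D(G(-3, (2 - 2)*(-3)), 2672) - 339265) = 1/(-52 - 339265) = 1/(-339317) = -1/339317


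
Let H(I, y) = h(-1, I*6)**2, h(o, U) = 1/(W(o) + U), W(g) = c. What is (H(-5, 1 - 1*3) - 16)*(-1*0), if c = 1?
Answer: 0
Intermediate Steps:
W(g) = 1
h(o, U) = 1/(1 + U)
H(I, y) = (1 + 6*I)**(-2) (H(I, y) = (1/(1 + I*6))**2 = (1/(1 + 6*I))**2 = (1 + 6*I)**(-2))
(H(-5, 1 - 1*3) - 16)*(-1*0) = ((1 + 6*(-5))**(-2) - 16)*(-1*0) = ((1 - 30)**(-2) - 16)*0 = ((-29)**(-2) - 16)*0 = (1/841 - 16)*0 = -13455/841*0 = 0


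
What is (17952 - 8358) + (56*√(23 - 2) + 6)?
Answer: 9600 + 56*√21 ≈ 9856.6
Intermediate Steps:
(17952 - 8358) + (56*√(23 - 2) + 6) = 9594 + (56*√21 + 6) = 9594 + (6 + 56*√21) = 9600 + 56*√21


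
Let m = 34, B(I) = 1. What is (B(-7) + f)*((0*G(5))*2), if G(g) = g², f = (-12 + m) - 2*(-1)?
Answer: 0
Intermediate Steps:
f = 24 (f = (-12 + 34) - 2*(-1) = 22 + 2 = 24)
(B(-7) + f)*((0*G(5))*2) = (1 + 24)*((0*5²)*2) = 25*((0*25)*2) = 25*(0*2) = 25*0 = 0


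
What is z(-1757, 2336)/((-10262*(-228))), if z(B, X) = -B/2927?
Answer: 251/978343896 ≈ 2.5656e-7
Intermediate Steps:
z(B, X) = -B/2927
z(-1757, 2336)/((-10262*(-228))) = (-1/2927*(-1757))/((-10262*(-228))) = (1757/2927)/2339736 = (1757/2927)*(1/2339736) = 251/978343896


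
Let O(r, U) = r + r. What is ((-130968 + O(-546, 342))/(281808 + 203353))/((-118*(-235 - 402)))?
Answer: -66030/18233805863 ≈ -3.6213e-6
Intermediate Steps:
O(r, U) = 2*r
((-130968 + O(-546, 342))/(281808 + 203353))/((-118*(-235 - 402))) = ((-130968 + 2*(-546))/(281808 + 203353))/((-118*(-235 - 402))) = ((-130968 - 1092)/485161)/((-118*(-637))) = -132060*1/485161/75166 = -132060/485161*1/75166 = -66030/18233805863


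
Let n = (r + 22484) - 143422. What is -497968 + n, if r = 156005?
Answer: -462901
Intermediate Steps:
n = 35067 (n = (156005 + 22484) - 143422 = 178489 - 143422 = 35067)
-497968 + n = -497968 + 35067 = -462901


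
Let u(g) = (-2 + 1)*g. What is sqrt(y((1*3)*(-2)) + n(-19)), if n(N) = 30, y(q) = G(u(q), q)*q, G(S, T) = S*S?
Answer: I*sqrt(186) ≈ 13.638*I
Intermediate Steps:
u(g) = -g
G(S, T) = S**2
y(q) = q**3 (y(q) = (-q)**2*q = q**2*q = q**3)
sqrt(y((1*3)*(-2)) + n(-19)) = sqrt(((1*3)*(-2))**3 + 30) = sqrt((3*(-2))**3 + 30) = sqrt((-6)**3 + 30) = sqrt(-216 + 30) = sqrt(-186) = I*sqrt(186)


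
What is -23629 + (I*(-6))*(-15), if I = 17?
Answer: -22099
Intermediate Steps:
-23629 + (I*(-6))*(-15) = -23629 + (17*(-6))*(-15) = -23629 - 102*(-15) = -23629 + 1530 = -22099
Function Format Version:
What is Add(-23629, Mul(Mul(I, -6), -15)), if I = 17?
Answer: -22099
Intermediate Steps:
Add(-23629, Mul(Mul(I, -6), -15)) = Add(-23629, Mul(Mul(17, -6), -15)) = Add(-23629, Mul(-102, -15)) = Add(-23629, 1530) = -22099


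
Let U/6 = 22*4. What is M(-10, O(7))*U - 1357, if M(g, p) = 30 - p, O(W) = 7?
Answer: 10787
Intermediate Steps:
U = 528 (U = 6*(22*4) = 6*88 = 528)
M(-10, O(7))*U - 1357 = (30 - 1*7)*528 - 1357 = (30 - 7)*528 - 1357 = 23*528 - 1357 = 12144 - 1357 = 10787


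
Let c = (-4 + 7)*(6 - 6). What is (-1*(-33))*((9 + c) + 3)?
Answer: 396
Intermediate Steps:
c = 0 (c = 3*0 = 0)
(-1*(-33))*((9 + c) + 3) = (-1*(-33))*((9 + 0) + 3) = 33*(9 + 3) = 33*12 = 396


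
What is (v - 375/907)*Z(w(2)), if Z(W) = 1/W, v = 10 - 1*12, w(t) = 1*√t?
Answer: -2189*√2/1814 ≈ -1.7066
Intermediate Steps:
w(t) = √t
v = -2 (v = 10 - 12 = -2)
(v - 375/907)*Z(w(2)) = (-2 - 375/907)/(√2) = (-2 - 375*1/907)*(√2/2) = (-2 - 375/907)*(√2/2) = -2189*√2/1814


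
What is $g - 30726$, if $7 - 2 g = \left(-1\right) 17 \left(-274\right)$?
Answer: $- \frac{66103}{2} \approx -33052.0$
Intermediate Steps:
$g = - \frac{4651}{2}$ ($g = \frac{7}{2} - \frac{\left(-1\right) 17 \left(-274\right)}{2} = \frac{7}{2} - \frac{\left(-17\right) \left(-274\right)}{2} = \frac{7}{2} - 2329 = - \frac{4651}{2} \approx -2325.5$)
$g - 30726 = - \frac{4651}{2} - 30726 = - \frac{66103}{2}$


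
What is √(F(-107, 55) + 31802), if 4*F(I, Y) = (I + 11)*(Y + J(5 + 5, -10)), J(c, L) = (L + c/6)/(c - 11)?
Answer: 7*√618 ≈ 174.02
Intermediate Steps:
J(c, L) = (L + c/6)/(-11 + c) (J(c, L) = (L + c*(⅙))/(-11 + c) = (L + c/6)/(-11 + c))
F(I, Y) = (11 + I)*(25/3 + Y)/4 (F(I, Y) = ((I + 11)*(Y + (-10 + (5 + 5)/6)/(-11 + (5 + 5))))/4 = ((11 + I)*(Y + (-10 + (⅙)*10)/(-11 + 10)))/4 = ((11 + I)*(Y + (-10 + 5/3)/(-1)))/4 = ((11 + I)*(Y - 1*(-25/3)))/4 = ((11 + I)*(Y + 25/3))/4 = ((11 + I)*(25/3 + Y))/4 = (11 + I)*(25/3 + Y)/4)
√(F(-107, 55) + 31802) = √((275/12 + (11/4)*55 + (25/12)*(-107) + (¼)*(-107)*55) + 31802) = √((275/12 + 605/4 - 2675/12 - 5885/4) + 31802) = √(-1520 + 31802) = √30282 = 7*√618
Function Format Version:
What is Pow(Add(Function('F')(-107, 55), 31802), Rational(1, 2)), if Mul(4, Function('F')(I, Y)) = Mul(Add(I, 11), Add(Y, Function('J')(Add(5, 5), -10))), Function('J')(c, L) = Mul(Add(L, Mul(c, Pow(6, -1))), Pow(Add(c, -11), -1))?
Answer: Mul(7, Pow(618, Rational(1, 2))) ≈ 174.02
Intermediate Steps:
Function('J')(c, L) = Mul(Pow(Add(-11, c), -1), Add(L, Mul(Rational(1, 6), c))) (Function('J')(c, L) = Mul(Add(L, Mul(c, Rational(1, 6))), Pow(Add(-11, c), -1)) = Mul(Add(L, Mul(Rational(1, 6), c)), Pow(Add(-11, c), -1)) = Mul(Pow(Add(-11, c), -1), Add(L, Mul(Rational(1, 6), c))))
Function('F')(I, Y) = Mul(Rational(1, 4), Add(11, I), Add(Rational(25, 3), Y)) (Function('F')(I, Y) = Mul(Rational(1, 4), Mul(Add(I, 11), Add(Y, Mul(Pow(Add(-11, Add(5, 5)), -1), Add(-10, Mul(Rational(1, 6), Add(5, 5))))))) = Mul(Rational(1, 4), Mul(Add(11, I), Add(Y, Mul(Pow(Add(-11, 10), -1), Add(-10, Mul(Rational(1, 6), 10)))))) = Mul(Rational(1, 4), Mul(Add(11, I), Add(Y, Mul(Pow(-1, -1), Add(-10, Rational(5, 3)))))) = Mul(Rational(1, 4), Mul(Add(11, I), Add(Y, Mul(-1, Rational(-25, 3))))) = Mul(Rational(1, 4), Mul(Add(11, I), Add(Y, Rational(25, 3)))) = Mul(Rational(1, 4), Mul(Add(11, I), Add(Rational(25, 3), Y))) = Mul(Rational(1, 4), Add(11, I), Add(Rational(25, 3), Y)))
Pow(Add(Function('F')(-107, 55), 31802), Rational(1, 2)) = Pow(Add(Add(Rational(275, 12), Mul(Rational(11, 4), 55), Mul(Rational(25, 12), -107), Mul(Rational(1, 4), -107, 55)), 31802), Rational(1, 2)) = Pow(Add(Add(Rational(275, 12), Rational(605, 4), Rational(-2675, 12), Rational(-5885, 4)), 31802), Rational(1, 2)) = Pow(Add(-1520, 31802), Rational(1, 2)) = Pow(30282, Rational(1, 2)) = Mul(7, Pow(618, Rational(1, 2)))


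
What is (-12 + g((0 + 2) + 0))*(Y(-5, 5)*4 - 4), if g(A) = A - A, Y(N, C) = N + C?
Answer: 48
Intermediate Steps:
Y(N, C) = C + N
g(A) = 0
(-12 + g((0 + 2) + 0))*(Y(-5, 5)*4 - 4) = (-12 + 0)*((5 - 5)*4 - 4) = -12*(0*4 - 4) = -12*(0 - 4) = -12*(-4) = 48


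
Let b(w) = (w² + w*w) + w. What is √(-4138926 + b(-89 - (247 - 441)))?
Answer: 3*I*√457419 ≈ 2029.0*I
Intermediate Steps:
b(w) = w + 2*w² (b(w) = (w² + w²) + w = 2*w² + w = w + 2*w²)
√(-4138926 + b(-89 - (247 - 441))) = √(-4138926 + (-89 - (247 - 441))*(1 + 2*(-89 - (247 - 441)))) = √(-4138926 + (-89 - 1*(-194))*(1 + 2*(-89 - 1*(-194)))) = √(-4138926 + (-89 + 194)*(1 + 2*(-89 + 194))) = √(-4138926 + 105*(1 + 2*105)) = √(-4138926 + 105*(1 + 210)) = √(-4138926 + 105*211) = √(-4138926 + 22155) = √(-4116771) = 3*I*√457419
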